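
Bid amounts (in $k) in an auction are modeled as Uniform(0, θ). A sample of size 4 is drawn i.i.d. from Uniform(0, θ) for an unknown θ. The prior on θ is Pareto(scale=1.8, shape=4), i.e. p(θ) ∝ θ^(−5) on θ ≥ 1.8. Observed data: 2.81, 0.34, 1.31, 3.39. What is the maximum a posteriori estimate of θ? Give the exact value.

The Uniform(0, θ) likelihood is θ^(−n) for θ ≥ max(xᵢ), zero otherwise. Here max(xᵢ) = 3.39.
Posterior ∝ θ^(−5) · θ^(−4) = θ^(−9) on θ ≥ max(1.8, 3.39) = 3.39.
This density is strictly decreasing in θ, so the posterior mode lies at the lower boundary of the support.

θ̂_MAP = 3.39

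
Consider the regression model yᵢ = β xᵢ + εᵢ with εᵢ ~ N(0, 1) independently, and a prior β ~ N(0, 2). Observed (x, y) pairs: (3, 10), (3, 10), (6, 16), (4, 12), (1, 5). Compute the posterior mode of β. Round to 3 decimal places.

log p(β | y) = −Σ(yᵢ − βxᵢ)²/(2·1) − β²/(2·2) + const.
Setting the derivative to zero: Σxᵢ(yᵢ − βxᵢ)/1 − β/2 = 0, so β = Σxᵢyᵢ / (Σxᵢ² + σ²/τ²).
Σxᵢyᵢ = 3·10 + 3·10 + 6·16 + 4·12 + 1·5 = 209; Σxᵢ² = 71; σ²/τ² = 0.5.
β̂_MAP = 209 / (71 + 0.5) = 209/71.5 ≈ 2.923.

β̂_MAP = 2.923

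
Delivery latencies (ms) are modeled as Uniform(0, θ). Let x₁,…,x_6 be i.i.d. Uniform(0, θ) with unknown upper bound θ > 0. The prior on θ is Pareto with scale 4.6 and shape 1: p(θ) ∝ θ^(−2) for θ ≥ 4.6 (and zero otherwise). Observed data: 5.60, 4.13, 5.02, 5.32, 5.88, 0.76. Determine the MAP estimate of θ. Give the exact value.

The Uniform(0, θ) likelihood is θ^(−n) for θ ≥ max(xᵢ), zero otherwise. Here max(xᵢ) = 5.88.
Posterior ∝ θ^(−2) · θ^(−6) = θ^(−8) on θ ≥ max(4.6, 5.88) = 5.88.
This density is strictly decreasing in θ, so the posterior mode lies at the lower boundary of the support.

θ̂_MAP = 5.88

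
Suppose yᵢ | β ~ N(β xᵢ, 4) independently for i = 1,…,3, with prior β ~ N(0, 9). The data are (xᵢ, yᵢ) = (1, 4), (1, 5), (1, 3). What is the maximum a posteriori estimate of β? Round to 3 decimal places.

log p(β | y) = −Σ(yᵢ − βxᵢ)²/(2·4) − β²/(2·9) + const.
Setting the derivative to zero: Σxᵢ(yᵢ − βxᵢ)/4 − β/9 = 0, so β = Σxᵢyᵢ / (Σxᵢ² + σ²/τ²).
Σxᵢyᵢ = 1·4 + 1·5 + 1·3 = 12; Σxᵢ² = 3; σ²/τ² = 4/9.
β̂_MAP = 12 / (3 + 4/9) = 12/(31/9) = 108/31 ≈ 3.484.

β̂_MAP = 3.484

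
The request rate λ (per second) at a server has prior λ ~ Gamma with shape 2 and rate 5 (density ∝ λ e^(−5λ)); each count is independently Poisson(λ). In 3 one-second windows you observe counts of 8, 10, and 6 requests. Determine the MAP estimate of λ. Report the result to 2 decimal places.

Σxᵢ = 8+10+6 = 24, with n = 3.
Posterior ∝ λe^(−5λ) · λ^24e^(−3λ) = λ^25e^(−8λ), i.e. Gamma(shape=26, rate=8).
The mode of a Gamma(a, b) with a ≥ 1 (shape–rate) is (a−1)/b = 25/8 ≈ 3.13.

λ̂_MAP = 3.13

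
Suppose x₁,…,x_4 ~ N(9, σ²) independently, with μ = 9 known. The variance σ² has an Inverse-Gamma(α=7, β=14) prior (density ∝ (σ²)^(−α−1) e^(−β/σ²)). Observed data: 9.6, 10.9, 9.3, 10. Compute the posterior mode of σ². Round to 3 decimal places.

Sum of squared deviations about the known mean: SS = (9.6−9)² + (10.9−9)² + (9.3−9)² + (10−9)² = 5.06.
The Normal likelihood contributes (σ²)^(−n/2) exp(−SS/(2σ²)), so the posterior is Inverse-Gamma(α + n/2, β + SS/2) = Inverse-Gamma(9, 16.53).
The mode of Inverse-Gamma(a, b) is b/(a+1) = 16.53/10 ≈ 1.653.

σ̂²_MAP = 1.653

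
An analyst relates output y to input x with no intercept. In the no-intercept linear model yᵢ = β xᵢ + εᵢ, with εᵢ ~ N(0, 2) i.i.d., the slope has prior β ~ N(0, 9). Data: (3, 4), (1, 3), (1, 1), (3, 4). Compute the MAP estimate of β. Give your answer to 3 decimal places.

β̂_MAP = 1.385

log p(β | y) = −Σ(yᵢ − βxᵢ)²/(2·2) − β²/(2·9) + const.
Setting the derivative to zero: Σxᵢ(yᵢ − βxᵢ)/2 − β/9 = 0, so β = Σxᵢyᵢ / (Σxᵢ² + σ²/τ²).
Σxᵢyᵢ = 3·4 + 1·3 + 1·1 + 3·4 = 28; Σxᵢ² = 20; σ²/τ² = 2/9.
β̂_MAP = 28 / (20 + 2/9) = 28/(182/9) = 18/13 ≈ 1.385.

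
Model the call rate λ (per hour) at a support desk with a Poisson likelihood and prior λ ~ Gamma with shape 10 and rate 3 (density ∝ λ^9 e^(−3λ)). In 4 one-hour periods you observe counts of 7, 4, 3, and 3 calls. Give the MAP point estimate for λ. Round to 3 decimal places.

Σxᵢ = 7+4+3+3 = 17, with n = 4.
Posterior ∝ λ^9e^(−3λ) · λ^17e^(−4λ) = λ^26e^(−7λ), i.e. Gamma(shape=27, rate=7).
The mode of a Gamma(a, b) with a ≥ 1 (shape–rate) is (a−1)/b = 26/7 ≈ 3.714.

λ̂_MAP = 3.714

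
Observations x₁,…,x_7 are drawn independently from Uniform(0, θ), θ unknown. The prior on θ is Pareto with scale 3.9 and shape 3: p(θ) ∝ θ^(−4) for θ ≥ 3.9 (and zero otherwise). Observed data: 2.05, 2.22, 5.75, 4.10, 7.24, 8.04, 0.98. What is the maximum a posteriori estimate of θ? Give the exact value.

θ̂_MAP = 8.04

The Uniform(0, θ) likelihood is θ^(−n) for θ ≥ max(xᵢ), zero otherwise. Here max(xᵢ) = 8.04.
Posterior ∝ θ^(−4) · θ^(−7) = θ^(−11) on θ ≥ max(3.9, 8.04) = 8.04.
This density is strictly decreasing in θ, so the posterior mode lies at the lower boundary of the support.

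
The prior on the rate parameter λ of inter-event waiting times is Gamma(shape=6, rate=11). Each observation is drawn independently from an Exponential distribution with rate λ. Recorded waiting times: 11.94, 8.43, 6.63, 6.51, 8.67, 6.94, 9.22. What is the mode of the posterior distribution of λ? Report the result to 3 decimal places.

λ̂_MAP = 0.173

The Exponential(rate=λ) likelihood is ∝ λ^n e^(−λΣtᵢ). Here n = 7 and Σtᵢ = 11.94 + 8.43 + 6.63 + 6.51 + 8.67 + 6.94 + 9.22 = 58.34.
Posterior ∝ λ^5e^(−11λ) · λ^7e^(−58.34λ) = λ^12e^(−69.34λ), i.e. Gamma(13, 69.34).
Mode = (a−1)/b = 12/69.34 ≈ 0.173.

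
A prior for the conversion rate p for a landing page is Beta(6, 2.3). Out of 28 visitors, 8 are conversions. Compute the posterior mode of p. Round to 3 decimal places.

Prior: Beta(6, 2.3).
Data: 8 successes in 28 trials. The binomial likelihood contributes p^8(1−p)^20, so the posterior is Beta(6+8, 2.3+20) = Beta(14, 22.3).
For Beta(a, b) with a, b > 1 the mode is (a−1)/(a+b−2) = 13/34.3 ≈ 0.379.

p̂_MAP = 0.379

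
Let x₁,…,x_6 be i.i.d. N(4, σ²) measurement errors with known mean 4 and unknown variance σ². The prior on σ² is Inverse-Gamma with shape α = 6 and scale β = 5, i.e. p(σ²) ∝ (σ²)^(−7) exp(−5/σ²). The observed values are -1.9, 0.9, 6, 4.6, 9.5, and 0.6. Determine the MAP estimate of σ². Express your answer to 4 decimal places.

σ̂²_MAP = 5.0295

Sum of squared deviations about the known mean: SS = (-1.9−4)² + (0.9−4)² + (6−4)² + (4.6−4)² + (9.5−4)² + (0.6−4)² = 90.59.
The Normal likelihood contributes (σ²)^(−n/2) exp(−SS/(2σ²)), so the posterior is Inverse-Gamma(α + n/2, β + SS/2) = Inverse-Gamma(9, 50.295).
The mode of Inverse-Gamma(a, b) is b/(a+1) = 50.295/10 ≈ 5.0295.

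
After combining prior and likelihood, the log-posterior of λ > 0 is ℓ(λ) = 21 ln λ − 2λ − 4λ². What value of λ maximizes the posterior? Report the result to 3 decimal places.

ℓ'(λ) = 21/λ − 2 − 8λ. Setting this to zero and multiplying by λ: 8λ² + 2λ − 21 = 0.
λ = (−2 + √(2² + 4·8·21)) / (2·8) = (−2 + √676) / 16 = (−2 + 26)/16 = 3/2.
ℓ''(λ) = −21/λ² − 8 < 0, confirming a maximum.

λ̂_MAP = 1.500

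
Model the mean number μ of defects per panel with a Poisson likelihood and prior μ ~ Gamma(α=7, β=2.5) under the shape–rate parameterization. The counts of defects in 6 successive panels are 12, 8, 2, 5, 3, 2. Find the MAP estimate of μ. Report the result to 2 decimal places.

Σxᵢ = 12+8+2+5+3+2 = 32, with n = 6.
Posterior ∝ μ^6e^(−2.5μ) · μ^32e^(−6μ) = μ^38e^(−8.5μ), i.e. Gamma(shape=39, rate=8.5).
The mode of a Gamma(a, b) with a ≥ 1 (shape–rate) is (a−1)/b = 38/8.5 ≈ 4.47.

μ̂_MAP = 4.47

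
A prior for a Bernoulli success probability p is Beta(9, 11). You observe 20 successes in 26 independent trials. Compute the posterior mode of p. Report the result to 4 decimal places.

p̂_MAP = 0.6364

Prior: Beta(9, 11).
Data: 20 successes in 26 trials. The binomial likelihood contributes p^20(1−p)^6, so the posterior is Beta(9+20, 11+6) = Beta(29, 17).
For Beta(a, b) with a, b > 1 the mode is (a−1)/(a+b−2) = 28/44 ≈ 0.6364.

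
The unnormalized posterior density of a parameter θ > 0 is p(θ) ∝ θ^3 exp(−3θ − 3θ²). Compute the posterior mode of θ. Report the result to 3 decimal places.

ℓ'(θ) = 3/θ − 3 − 6θ. Setting this to zero and multiplying by θ: 6θ² + 3θ − 3 = 0.
θ = (−3 + √(3² + 4·6·3)) / (2·6) = (−3 + √81) / 12 = (−3 + 9)/12 = 1/2.
ℓ''(θ) = −3/θ² − 6 < 0, confirming a maximum.

θ̂_MAP = 0.500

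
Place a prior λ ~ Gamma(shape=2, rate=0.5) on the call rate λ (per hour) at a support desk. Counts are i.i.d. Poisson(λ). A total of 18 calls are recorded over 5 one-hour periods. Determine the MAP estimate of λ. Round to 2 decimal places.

Σxᵢ = 18, n = 5.
Posterior ∝ λe^(−0.5λ) · λ^18e^(−5λ) = λ^19e^(−5.5λ), i.e. Gamma(shape=20, rate=5.5).
The mode of a Gamma(a, b) with a ≥ 1 (shape–rate) is (a−1)/b = 19/5.5 ≈ 3.45.

λ̂_MAP = 3.45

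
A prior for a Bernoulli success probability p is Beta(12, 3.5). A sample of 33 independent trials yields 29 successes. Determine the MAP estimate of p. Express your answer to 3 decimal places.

p̂_MAP = 0.860

Prior: Beta(12, 3.5).
Data: 29 successes in 33 trials. The binomial likelihood contributes p^29(1−p)^4, so the posterior is Beta(12+29, 3.5+4) = Beta(41, 7.5).
For Beta(a, b) with a, b > 1 the mode is (a−1)/(a+b−2) = 40/46.5 ≈ 0.860.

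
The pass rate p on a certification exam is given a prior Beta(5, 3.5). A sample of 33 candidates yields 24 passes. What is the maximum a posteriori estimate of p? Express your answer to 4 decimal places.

Prior: Beta(5, 3.5).
Data: 24 successes in 33 trials. The binomial likelihood contributes p^24(1−p)^9, so the posterior is Beta(5+24, 3.5+9) = Beta(29, 12.5).
For Beta(a, b) with a, b > 1 the mode is (a−1)/(a+b−2) = 28/39.5 ≈ 0.7089.

p̂_MAP = 0.7089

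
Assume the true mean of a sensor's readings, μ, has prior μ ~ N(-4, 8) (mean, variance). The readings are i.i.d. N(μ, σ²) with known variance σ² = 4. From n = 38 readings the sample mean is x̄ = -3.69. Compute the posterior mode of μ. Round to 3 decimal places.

n = 38, x̄ = -3.69.
For a Normal prior and Normal likelihood with known variance, the posterior is Normal; its mode equals its mean, the precision-weighted average.
Prior precision 1/σ₀² = 1/8 = 0.125; data precision n/σ² = 38/4 = 9.5.
μ̂ = (0.125·(-4) + 9.5·(-3.69)) / (0.125 + 9.5) = (-35.555)/9.625 = -7111/1925 ≈ -3.694.

μ̂_MAP = -3.694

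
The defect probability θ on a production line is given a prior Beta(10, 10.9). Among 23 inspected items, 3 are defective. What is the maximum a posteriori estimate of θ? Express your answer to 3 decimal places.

θ̂_MAP = 0.286

Prior: Beta(10, 10.9).
Data: 3 successes in 23 trials. The binomial likelihood contributes θ^3(1−θ)^20, so the posterior is Beta(10+3, 10.9+20) = Beta(13, 30.9).
For Beta(a, b) with a, b > 1 the mode is (a−1)/(a+b−2) = 12/41.9 ≈ 0.286.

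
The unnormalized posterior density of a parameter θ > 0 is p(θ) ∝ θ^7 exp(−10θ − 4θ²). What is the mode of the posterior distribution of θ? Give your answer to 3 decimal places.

θ̂_MAP = 0.500

ℓ'(θ) = 7/θ − 10 − 8θ. Setting this to zero and multiplying by θ: 8θ² + 10θ − 7 = 0.
θ = (−10 + √(10² + 4·8·7)) / (2·8) = (−10 + √324) / 16 = (−10 + 18)/16 = 1/2.
ℓ''(θ) = −7/θ² − 8 < 0, confirming a maximum.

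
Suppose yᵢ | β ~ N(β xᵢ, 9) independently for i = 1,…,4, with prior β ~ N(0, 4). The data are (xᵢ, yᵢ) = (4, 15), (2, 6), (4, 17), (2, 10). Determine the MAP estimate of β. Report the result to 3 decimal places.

log p(β | y) = −Σ(yᵢ − βxᵢ)²/(2·9) − β²/(2·4) + const.
Setting the derivative to zero: Σxᵢ(yᵢ − βxᵢ)/9 − β/4 = 0, so β = Σxᵢyᵢ / (Σxᵢ² + σ²/τ²).
Σxᵢyᵢ = 4·15 + 2·6 + 4·17 + 2·10 = 160; Σxᵢ² = 40; σ²/τ² = 2.25.
β̂_MAP = 160 / (40 + 2.25) = 160/42.25 ≈ 3.787.

β̂_MAP = 3.787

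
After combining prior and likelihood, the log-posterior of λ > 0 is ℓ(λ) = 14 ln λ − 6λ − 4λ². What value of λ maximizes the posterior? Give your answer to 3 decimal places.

λ̂_MAP = 1.000

ℓ'(λ) = 14/λ − 6 − 8λ. Setting this to zero and multiplying by λ: 8λ² + 6λ − 14 = 0.
λ = (−6 + √(6² + 4·8·14)) / (2·8) = (−6 + √484) / 16 = (−6 + 22)/16 = 1.
ℓ''(λ) = −14/λ² − 8 < 0, confirming a maximum.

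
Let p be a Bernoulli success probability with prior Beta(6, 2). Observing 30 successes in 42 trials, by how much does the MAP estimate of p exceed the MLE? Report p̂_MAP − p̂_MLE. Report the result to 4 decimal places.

Posterior is Beta(36, 14); MAP = (36−1)/(50−2) = 35/48 ≈ 0.72917.
MLE ignores the prior: p̂_MLE = k/n = 30/42 ≈ 0.71429.
Difference = 35/48 − 30/42 = 5/336 ≈ 0.0149.

MAP − MLE = 0.0149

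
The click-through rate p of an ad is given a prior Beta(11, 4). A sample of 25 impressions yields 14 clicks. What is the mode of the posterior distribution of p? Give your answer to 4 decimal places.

p̂_MAP = 0.6316

Prior: Beta(11, 4).
Data: 14 successes in 25 trials. The binomial likelihood contributes p^14(1−p)^11, so the posterior is Beta(11+14, 4+11) = Beta(25, 15).
For Beta(a, b) with a, b > 1 the mode is (a−1)/(a+b−2) = 24/38 ≈ 0.6316.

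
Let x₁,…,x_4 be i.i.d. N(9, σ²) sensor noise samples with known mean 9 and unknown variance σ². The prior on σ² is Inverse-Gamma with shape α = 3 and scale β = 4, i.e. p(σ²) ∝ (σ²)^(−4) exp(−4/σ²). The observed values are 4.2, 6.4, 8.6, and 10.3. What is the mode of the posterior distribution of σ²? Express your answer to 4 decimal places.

Sum of squared deviations about the known mean: SS = (4.2−9)² + (6.4−9)² + (8.6−9)² + (10.3−9)² = 31.65.
The Normal likelihood contributes (σ²)^(−n/2) exp(−SS/(2σ²)), so the posterior is Inverse-Gamma(α + n/2, β + SS/2) = Inverse-Gamma(5, 19.825).
The mode of Inverse-Gamma(a, b) is b/(a+1) = 19.825/6 ≈ 3.3042.

σ̂²_MAP = 3.3042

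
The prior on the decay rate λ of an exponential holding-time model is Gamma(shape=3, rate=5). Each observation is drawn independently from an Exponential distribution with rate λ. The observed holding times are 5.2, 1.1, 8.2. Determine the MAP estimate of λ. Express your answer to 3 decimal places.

The Exponential(rate=λ) likelihood is ∝ λ^n e^(−λΣtᵢ). Here n = 3 and Σtᵢ = 5.2 + 1.1 + 8.2 = 14.5.
Posterior ∝ λ^2e^(−5λ) · λ^3e^(−14.5λ) = λ^5e^(−19.5λ), i.e. Gamma(6, 19.5).
Mode = (a−1)/b = 5/19.5 ≈ 0.256.

λ̂_MAP = 0.256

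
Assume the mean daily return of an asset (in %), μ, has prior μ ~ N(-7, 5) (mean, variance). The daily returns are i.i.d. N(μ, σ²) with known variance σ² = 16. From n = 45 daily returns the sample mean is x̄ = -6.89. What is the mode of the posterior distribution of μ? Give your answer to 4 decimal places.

n = 45, x̄ = -6.89.
For a Normal prior and Normal likelihood with known variance, the posterior is Normal; its mode equals its mean, the precision-weighted average.
Prior precision 1/σ₀² = 1/5 = 0.2; data precision n/σ² = 45/16 = 2.8125.
μ̂ = (0.2·(-7) + 2.8125·(-6.89)) / (0.2 + 2.8125) = (-20.778125)/3.0125 = -6649/964 ≈ -6.8973.

μ̂_MAP = -6.8973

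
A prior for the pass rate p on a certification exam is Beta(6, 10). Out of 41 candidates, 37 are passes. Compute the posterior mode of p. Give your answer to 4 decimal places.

p̂_MAP = 0.7636

Prior: Beta(6, 10).
Data: 37 successes in 41 trials. The binomial likelihood contributes p^37(1−p)^4, so the posterior is Beta(6+37, 10+4) = Beta(43, 14).
For Beta(a, b) with a, b > 1 the mode is (a−1)/(a+b−2) = 42/55 ≈ 0.7636.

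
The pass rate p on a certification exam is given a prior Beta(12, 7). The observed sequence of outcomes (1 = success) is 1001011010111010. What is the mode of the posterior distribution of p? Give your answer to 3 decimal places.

p̂_MAP = 0.606

Prior: Beta(12, 7).
Data: 9 successes in 16 trials (from the sequence). The binomial likelihood contributes p^9(1−p)^7, so the posterior is Beta(12+9, 7+7) = Beta(21, 14).
For Beta(a, b) with a, b > 1 the mode is (a−1)/(a+b−2) = 20/33 ≈ 0.606.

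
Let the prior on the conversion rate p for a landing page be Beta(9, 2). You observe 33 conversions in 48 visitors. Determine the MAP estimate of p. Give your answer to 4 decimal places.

Prior: Beta(9, 2).
Data: 33 successes in 48 trials. The binomial likelihood contributes p^33(1−p)^15, so the posterior is Beta(9+33, 2+15) = Beta(42, 17).
For Beta(a, b) with a, b > 1 the mode is (a−1)/(a+b−2) = 41/57 ≈ 0.7193.

p̂_MAP = 0.7193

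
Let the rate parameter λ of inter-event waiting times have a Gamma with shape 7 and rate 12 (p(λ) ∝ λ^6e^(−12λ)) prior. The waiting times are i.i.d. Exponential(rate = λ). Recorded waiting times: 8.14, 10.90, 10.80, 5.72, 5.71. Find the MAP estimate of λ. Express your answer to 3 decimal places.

λ̂_MAP = 0.206

The Exponential(rate=λ) likelihood is ∝ λ^n e^(−λΣtᵢ). Here n = 5 and Σtᵢ = 8.14 + 10.90 + 10.80 + 5.72 + 5.71 = 41.27.
Posterior ∝ λ^6e^(−12λ) · λ^5e^(−41.27λ) = λ^11e^(−53.27λ), i.e. Gamma(12, 53.27).
Mode = (a−1)/b = 11/53.27 ≈ 0.206.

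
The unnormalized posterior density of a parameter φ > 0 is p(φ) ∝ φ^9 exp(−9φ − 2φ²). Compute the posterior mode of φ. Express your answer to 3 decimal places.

ℓ'(φ) = 9/φ − 9 − 4φ. Setting this to zero and multiplying by φ: 4φ² + 9φ − 9 = 0.
φ = (−9 + √(9² + 4·4·9)) / (2·4) = (−9 + √225) / 8 = (−9 + 15)/8 = 3/4.
ℓ''(φ) = −9/φ² − 4 < 0, confirming a maximum.

φ̂_MAP = 0.750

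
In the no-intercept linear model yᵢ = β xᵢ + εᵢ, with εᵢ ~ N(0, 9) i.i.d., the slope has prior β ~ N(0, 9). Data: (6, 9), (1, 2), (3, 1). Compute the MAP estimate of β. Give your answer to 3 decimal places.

log p(β | y) = −Σ(yᵢ − βxᵢ)²/(2·9) − β²/(2·9) + const.
Setting the derivative to zero: Σxᵢ(yᵢ − βxᵢ)/9 − β/9 = 0, so β = Σxᵢyᵢ / (Σxᵢ² + σ²/τ²).
Σxᵢyᵢ = 6·9 + 1·2 + 3·1 = 59; Σxᵢ² = 46; σ²/τ² = 1.
β̂_MAP = 59 / (46 + 1) = 59/47 ≈ 1.255.

β̂_MAP = 1.255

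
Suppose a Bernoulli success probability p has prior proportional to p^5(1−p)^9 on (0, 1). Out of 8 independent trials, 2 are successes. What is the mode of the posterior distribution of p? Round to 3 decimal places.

The prior density ∝ p^5(1−p)^9 is the kernel of Beta(6, 10).
Data: 2 successes in 8 trials. The binomial likelihood contributes p^2(1−p)^6, so the posterior is Beta(6+2, 10+6) = Beta(8, 16).
For Beta(a, b) with a, b > 1 the mode is (a−1)/(a+b−2) = 7/22 ≈ 0.318.

p̂_MAP = 0.318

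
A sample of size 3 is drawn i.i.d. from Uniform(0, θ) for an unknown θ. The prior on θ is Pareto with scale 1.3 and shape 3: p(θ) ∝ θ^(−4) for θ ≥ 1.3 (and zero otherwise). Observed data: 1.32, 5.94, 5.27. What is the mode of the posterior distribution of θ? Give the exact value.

θ̂_MAP = 5.94

The Uniform(0, θ) likelihood is θ^(−n) for θ ≥ max(xᵢ), zero otherwise. Here max(xᵢ) = 5.94.
Posterior ∝ θ^(−4) · θ^(−3) = θ^(−7) on θ ≥ max(1.3, 5.94) = 5.94.
This density is strictly decreasing in θ, so the posterior mode lies at the lower boundary of the support.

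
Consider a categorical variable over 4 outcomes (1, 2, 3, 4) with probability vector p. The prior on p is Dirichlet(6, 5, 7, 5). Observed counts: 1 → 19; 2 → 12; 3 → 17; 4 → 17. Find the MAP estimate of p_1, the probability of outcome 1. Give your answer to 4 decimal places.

MAP estimate: 0.2857

The posterior is Dirichlet(αᵢ + nᵢ) = Dirichlet(25, 17, 24, 22).
For a Dirichlet(a₁,…,a_K) with all aᵢ > 1, the mode has j-th component (aⱼ − 1)/(Σaᵢ − K).
Here Σaᵢ = 88 and K = 4, so p_1 = (25 − 1)/(88 − 4) = 24/84 ≈ 0.2857.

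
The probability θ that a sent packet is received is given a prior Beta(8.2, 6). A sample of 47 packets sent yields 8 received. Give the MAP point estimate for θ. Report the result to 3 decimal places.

Prior: Beta(8.2, 6).
Data: 8 successes in 47 trials. The binomial likelihood contributes θ^8(1−θ)^39, so the posterior is Beta(8.2+8, 6+39) = Beta(16.2, 45).
For Beta(a, b) with a, b > 1 the mode is (a−1)/(a+b−2) = 15.2/59.2 ≈ 0.257.

θ̂_MAP = 0.257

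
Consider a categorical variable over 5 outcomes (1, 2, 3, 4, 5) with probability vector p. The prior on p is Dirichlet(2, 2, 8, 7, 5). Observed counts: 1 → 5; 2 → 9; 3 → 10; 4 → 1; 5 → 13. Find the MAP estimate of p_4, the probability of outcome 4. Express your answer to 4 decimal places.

The posterior is Dirichlet(αᵢ + nᵢ) = Dirichlet(7, 11, 18, 8, 18).
For a Dirichlet(a₁,…,a_K) with all aᵢ > 1, the mode has j-th component (aⱼ − 1)/(Σaᵢ − K).
Here Σaᵢ = 62 and K = 5, so p_4 = (8 − 1)/(62 − 5) = 7/57 ≈ 0.1228.

MAP estimate: 0.1228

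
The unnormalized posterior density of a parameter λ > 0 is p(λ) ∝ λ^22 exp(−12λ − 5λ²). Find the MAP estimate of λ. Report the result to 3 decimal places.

λ̂_MAP = 1.000

ℓ'(λ) = 22/λ − 12 − 10λ. Setting this to zero and multiplying by λ: 10λ² + 12λ − 22 = 0.
λ = (−12 + √(12² + 4·10·22)) / (2·10) = (−12 + √1024) / 20 = (−12 + 32)/20 = 1.
ℓ''(λ) = −22/λ² − 10 < 0, confirming a maximum.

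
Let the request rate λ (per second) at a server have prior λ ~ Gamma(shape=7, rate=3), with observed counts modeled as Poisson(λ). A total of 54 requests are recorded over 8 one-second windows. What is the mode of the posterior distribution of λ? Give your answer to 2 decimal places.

Σxᵢ = 54, n = 8.
Posterior ∝ λ^6e^(−3λ) · λ^54e^(−8λ) = λ^60e^(−11λ), i.e. Gamma(shape=61, rate=11).
The mode of a Gamma(a, b) with a ≥ 1 (shape–rate) is (a−1)/b = 60/11 ≈ 5.45.

λ̂_MAP = 5.45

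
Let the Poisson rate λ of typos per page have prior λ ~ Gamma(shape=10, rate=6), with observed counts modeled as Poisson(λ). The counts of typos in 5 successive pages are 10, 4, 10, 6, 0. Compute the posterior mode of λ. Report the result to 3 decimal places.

Σxᵢ = 10+4+10+6+0 = 30, with n = 5.
Posterior ∝ λ^9e^(−6λ) · λ^30e^(−5λ) = λ^39e^(−11λ), i.e. Gamma(shape=40, rate=11).
The mode of a Gamma(a, b) with a ≥ 1 (shape–rate) is (a−1)/b = 39/11 ≈ 3.545.

λ̂_MAP = 3.545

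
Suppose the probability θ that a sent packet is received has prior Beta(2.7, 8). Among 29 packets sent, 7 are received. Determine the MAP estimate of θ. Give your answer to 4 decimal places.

θ̂_MAP = 0.2308

Prior: Beta(2.7, 8).
Data: 7 successes in 29 trials. The binomial likelihood contributes θ^7(1−θ)^22, so the posterior is Beta(2.7+7, 8+22) = Beta(9.7, 30).
For Beta(a, b) with a, b > 1 the mode is (a−1)/(a+b−2) = 8.7/37.7 ≈ 0.2308.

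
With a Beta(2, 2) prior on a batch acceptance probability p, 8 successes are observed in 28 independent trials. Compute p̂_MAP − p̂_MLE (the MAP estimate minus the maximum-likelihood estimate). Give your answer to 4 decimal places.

MAP − MLE = 0.0143

Posterior is Beta(10, 22); MAP = (10−1)/(32−2) = 9/30 ≈ 0.30000.
MLE ignores the prior: p̂_MLE = k/n = 8/28 ≈ 0.28571.
Difference = 9/30 − 8/28 = 1/70 ≈ 0.0143.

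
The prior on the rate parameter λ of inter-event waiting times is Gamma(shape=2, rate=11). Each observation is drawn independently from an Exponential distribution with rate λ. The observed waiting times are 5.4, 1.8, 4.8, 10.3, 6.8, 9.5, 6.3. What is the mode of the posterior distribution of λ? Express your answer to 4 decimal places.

λ̂_MAP = 0.1431

The Exponential(rate=λ) likelihood is ∝ λ^n e^(−λΣtᵢ). Here n = 7 and Σtᵢ = 5.4 + 1.8 + 4.8 + 10.3 + 6.8 + 9.5 + 6.3 = 44.9.
Posterior ∝ λe^(−11λ) · λ^7e^(−44.9λ) = λ^8e^(−55.9λ), i.e. Gamma(9, 55.9).
Mode = (a−1)/b = 8/55.9 ≈ 0.1431.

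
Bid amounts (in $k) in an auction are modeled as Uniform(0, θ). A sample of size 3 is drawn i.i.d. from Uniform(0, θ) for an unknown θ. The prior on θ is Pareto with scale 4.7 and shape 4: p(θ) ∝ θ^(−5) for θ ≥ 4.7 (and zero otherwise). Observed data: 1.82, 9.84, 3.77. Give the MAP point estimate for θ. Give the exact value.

The Uniform(0, θ) likelihood is θ^(−n) for θ ≥ max(xᵢ), zero otherwise. Here max(xᵢ) = 9.84.
Posterior ∝ θ^(−5) · θ^(−3) = θ^(−8) on θ ≥ max(4.7, 9.84) = 9.84.
This density is strictly decreasing in θ, so the posterior mode lies at the lower boundary of the support.

θ̂_MAP = 9.84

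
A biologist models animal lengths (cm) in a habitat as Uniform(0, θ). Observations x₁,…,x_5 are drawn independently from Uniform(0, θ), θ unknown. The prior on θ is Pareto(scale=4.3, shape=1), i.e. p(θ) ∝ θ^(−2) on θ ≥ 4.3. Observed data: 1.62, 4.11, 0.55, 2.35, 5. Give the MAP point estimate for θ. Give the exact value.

The Uniform(0, θ) likelihood is θ^(−n) for θ ≥ max(xᵢ), zero otherwise. Here max(xᵢ) = 5.
Posterior ∝ θ^(−2) · θ^(−5) = θ^(−7) on θ ≥ max(4.3, 5) = 5.
This density is strictly decreasing in θ, so the posterior mode lies at the lower boundary of the support.

θ̂_MAP = 5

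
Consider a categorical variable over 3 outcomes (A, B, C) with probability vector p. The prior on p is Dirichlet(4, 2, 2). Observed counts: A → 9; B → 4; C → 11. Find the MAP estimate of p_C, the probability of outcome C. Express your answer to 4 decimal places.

MAP estimate of p_C = 0.4138

The posterior is Dirichlet(αᵢ + nᵢ) = Dirichlet(13, 6, 13).
For a Dirichlet(a₁,…,a_K) with all aᵢ > 1, the mode has j-th component (aⱼ − 1)/(Σaᵢ − K).
Here Σaᵢ = 32 and K = 3, so p_C = (13 − 1)/(32 − 3) = 12/29 ≈ 0.4138.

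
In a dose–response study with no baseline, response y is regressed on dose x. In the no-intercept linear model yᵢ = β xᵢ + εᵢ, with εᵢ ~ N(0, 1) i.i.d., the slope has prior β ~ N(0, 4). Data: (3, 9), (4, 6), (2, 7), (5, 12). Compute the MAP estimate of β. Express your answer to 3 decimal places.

log p(β | y) = −Σ(yᵢ − βxᵢ)²/(2·1) − β²/(2·4) + const.
Setting the derivative to zero: Σxᵢ(yᵢ − βxᵢ)/1 − β/4 = 0, so β = Σxᵢyᵢ / (Σxᵢ² + σ²/τ²).
Σxᵢyᵢ = 3·9 + 4·6 + 2·7 + 5·12 = 125; Σxᵢ² = 54; σ²/τ² = 0.25.
β̂_MAP = 125 / (54 + 0.25) = 125/54.25 ≈ 2.304.

β̂_MAP = 2.304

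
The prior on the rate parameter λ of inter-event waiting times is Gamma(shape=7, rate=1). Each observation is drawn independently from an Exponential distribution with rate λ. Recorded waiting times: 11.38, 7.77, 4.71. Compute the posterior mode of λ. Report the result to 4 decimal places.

The Exponential(rate=λ) likelihood is ∝ λ^n e^(−λΣtᵢ). Here n = 3 and Σtᵢ = 11.38 + 7.77 + 4.71 = 23.86.
Posterior ∝ λ^6e^(−1λ) · λ^3e^(−23.86λ) = λ^9e^(−24.86λ), i.e. Gamma(10, 24.86).
Mode = (a−1)/b = 9/24.86 ≈ 0.3620.

λ̂_MAP = 0.3620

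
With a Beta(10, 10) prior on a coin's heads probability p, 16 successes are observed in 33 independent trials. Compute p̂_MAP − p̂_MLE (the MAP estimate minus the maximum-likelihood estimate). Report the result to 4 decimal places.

MAP − MLE = 0.0053

Posterior is Beta(26, 27); MAP = (26−1)/(53−2) = 25/51 ≈ 0.49020.
MLE ignores the prior: p̂_MLE = k/n = 16/33 ≈ 0.48485.
Difference = 25/51 − 16/33 = 1/187 ≈ 0.0053.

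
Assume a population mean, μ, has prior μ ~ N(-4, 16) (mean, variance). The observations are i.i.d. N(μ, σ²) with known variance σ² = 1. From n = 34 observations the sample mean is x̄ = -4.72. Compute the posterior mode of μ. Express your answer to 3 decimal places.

n = 34, x̄ = -4.72.
For a Normal prior and Normal likelihood with known variance, the posterior is Normal; its mode equals its mean, the precision-weighted average.
Prior precision 1/σ₀² = 1/16 = 0.0625; data precision n/σ² = 34/1 = 34.
μ̂ = (0.0625·(-4) + 34·(-4.72)) / (0.0625 + 34) = (-160.73)/34.0625 = -64292/13625 ≈ -4.719.

μ̂_MAP = -4.719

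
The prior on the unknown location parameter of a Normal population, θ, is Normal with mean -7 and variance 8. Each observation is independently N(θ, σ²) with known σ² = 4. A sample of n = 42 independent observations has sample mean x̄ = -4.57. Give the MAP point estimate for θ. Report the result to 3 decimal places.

θ̂_MAP = -4.599

n = 42, x̄ = -4.57.
For a Normal prior and Normal likelihood with known variance, the posterior is Normal; its mode equals its mean, the precision-weighted average.
Prior precision 1/σ₀² = 1/8 = 0.125; data precision n/σ² = 42/4 = 10.5.
θ̂ = (0.125·(-7) + 10.5·(-4.57)) / (0.125 + 10.5) = (-48.86)/10.625 = -9772/2125 ≈ -4.599.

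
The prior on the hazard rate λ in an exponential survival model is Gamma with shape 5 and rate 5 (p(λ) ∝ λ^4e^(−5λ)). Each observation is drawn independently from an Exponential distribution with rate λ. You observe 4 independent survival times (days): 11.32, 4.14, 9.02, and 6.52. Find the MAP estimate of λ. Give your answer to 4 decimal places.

The Exponential(rate=λ) likelihood is ∝ λ^n e^(−λΣtᵢ). Here n = 4 and Σtᵢ = 11.32 + 4.14 + 9.02 + 6.52 = 31.
Posterior ∝ λ^4e^(−5λ) · λ^4e^(−31λ) = λ^8e^(−36λ), i.e. Gamma(9, 36).
Mode = (a−1)/b = 8/36 ≈ 0.2222.

λ̂_MAP = 0.2222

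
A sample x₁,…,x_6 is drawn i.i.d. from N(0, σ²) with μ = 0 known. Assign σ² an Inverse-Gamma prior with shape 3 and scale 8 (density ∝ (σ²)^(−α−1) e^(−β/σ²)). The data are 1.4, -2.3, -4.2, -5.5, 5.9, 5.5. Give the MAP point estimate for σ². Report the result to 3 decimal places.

Sum of squared deviations about the known mean: SS = (1.4−0)² + (-2.3−0)² + (-4.2−0)² + (-5.5−0)² + (5.9−0)² + (5.5−0)² = 120.2.
The Normal likelihood contributes (σ²)^(−n/2) exp(−SS/(2σ²)), so the posterior is Inverse-Gamma(α + n/2, β + SS/2) = Inverse-Gamma(6, 68.1).
The mode of Inverse-Gamma(a, b) is b/(a+1) = 68.1/7 ≈ 9.729.

σ̂²_MAP = 9.729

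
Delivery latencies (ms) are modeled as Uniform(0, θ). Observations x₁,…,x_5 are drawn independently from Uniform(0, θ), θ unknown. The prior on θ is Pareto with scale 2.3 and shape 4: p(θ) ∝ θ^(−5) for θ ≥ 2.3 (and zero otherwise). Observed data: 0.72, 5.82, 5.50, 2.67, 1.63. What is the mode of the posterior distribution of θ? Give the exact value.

θ̂_MAP = 5.82

The Uniform(0, θ) likelihood is θ^(−n) for θ ≥ max(xᵢ), zero otherwise. Here max(xᵢ) = 5.82.
Posterior ∝ θ^(−5) · θ^(−5) = θ^(−10) on θ ≥ max(2.3, 5.82) = 5.82.
This density is strictly decreasing in θ, so the posterior mode lies at the lower boundary of the support.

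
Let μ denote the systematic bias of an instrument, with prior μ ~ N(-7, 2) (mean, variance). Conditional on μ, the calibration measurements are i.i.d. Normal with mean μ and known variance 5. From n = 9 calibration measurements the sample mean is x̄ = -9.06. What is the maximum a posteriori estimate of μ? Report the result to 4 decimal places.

n = 9, x̄ = -9.06.
For a Normal prior and Normal likelihood with known variance, the posterior is Normal; its mode equals its mean, the precision-weighted average.
Prior precision 1/σ₀² = 1/2 = 0.5; data precision n/σ² = 9/5 = 1.8.
μ̂ = (0.5·(-7) + 1.8·(-9.06)) / (0.5 + 1.8) = (-19.808)/2.3 = -4952/575 ≈ -8.6122.

μ̂_MAP = -8.6122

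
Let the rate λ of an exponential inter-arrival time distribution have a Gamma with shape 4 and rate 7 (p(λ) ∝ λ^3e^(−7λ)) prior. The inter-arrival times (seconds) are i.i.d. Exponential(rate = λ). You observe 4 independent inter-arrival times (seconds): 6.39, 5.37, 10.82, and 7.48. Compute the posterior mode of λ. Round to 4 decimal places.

λ̂_MAP = 0.1889

The Exponential(rate=λ) likelihood is ∝ λ^n e^(−λΣtᵢ). Here n = 4 and Σtᵢ = 6.39 + 5.37 + 10.82 + 7.48 = 30.06.
Posterior ∝ λ^3e^(−7λ) · λ^4e^(−30.06λ) = λ^7e^(−37.06λ), i.e. Gamma(8, 37.06).
Mode = (a−1)/b = 7/37.06 ≈ 0.1889.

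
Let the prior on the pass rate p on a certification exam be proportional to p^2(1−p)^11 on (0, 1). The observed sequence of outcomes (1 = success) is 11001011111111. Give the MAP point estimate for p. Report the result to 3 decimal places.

The prior density ∝ p^2(1−p)^11 is the kernel of Beta(3, 12).
Data: 11 successes in 14 trials (from the sequence). The binomial likelihood contributes p^11(1−p)^3, so the posterior is Beta(3+11, 12+3) = Beta(14, 15).
For Beta(a, b) with a, b > 1 the mode is (a−1)/(a+b−2) = 13/27 ≈ 0.481.

p̂_MAP = 0.481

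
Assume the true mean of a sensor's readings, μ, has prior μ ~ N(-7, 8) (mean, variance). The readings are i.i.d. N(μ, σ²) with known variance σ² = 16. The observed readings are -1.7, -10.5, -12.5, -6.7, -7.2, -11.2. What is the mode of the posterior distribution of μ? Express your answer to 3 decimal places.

n = 6; x̄ = ((-1.7) + (-10.5) + (-12.5) + (-6.7) + (-7.2) + (-11.2))/6 = -49.8/6 = -8.3.
For a Normal prior and Normal likelihood with known variance, the posterior is Normal; its mode equals its mean, the precision-weighted average.
Prior precision 1/σ₀² = 1/8 = 0.125; data precision n/σ² = 6/16 = 0.375.
μ̂ = (0.125·(-7) + 0.375·(-8.3)) / (0.125 + 0.375) = (-3.9875)/0.5 = -7.975.

μ̂_MAP = -7.975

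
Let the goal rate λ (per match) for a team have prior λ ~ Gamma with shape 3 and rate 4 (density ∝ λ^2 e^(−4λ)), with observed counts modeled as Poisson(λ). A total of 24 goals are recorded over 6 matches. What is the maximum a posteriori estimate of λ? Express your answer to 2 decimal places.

λ̂_MAP = 2.60

Σxᵢ = 24, n = 6.
Posterior ∝ λ^2e^(−4λ) · λ^24e^(−6λ) = λ^26e^(−10λ), i.e. Gamma(shape=27, rate=10).
The mode of a Gamma(a, b) with a ≥ 1 (shape–rate) is (a−1)/b = 26/10 ≈ 2.60.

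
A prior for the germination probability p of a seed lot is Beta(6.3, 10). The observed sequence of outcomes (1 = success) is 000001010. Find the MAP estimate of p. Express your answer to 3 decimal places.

p̂_MAP = 0.313

Prior: Beta(6.3, 10).
Data: 2 successes in 9 trials (from the sequence). The binomial likelihood contributes p^2(1−p)^7, so the posterior is Beta(6.3+2, 10+7) = Beta(8.3, 17).
For Beta(a, b) with a, b > 1 the mode is (a−1)/(a+b−2) = 7.3/23.3 ≈ 0.313.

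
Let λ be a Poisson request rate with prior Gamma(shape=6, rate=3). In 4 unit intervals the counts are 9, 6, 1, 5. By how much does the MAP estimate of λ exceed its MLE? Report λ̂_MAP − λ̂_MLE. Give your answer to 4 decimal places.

Σxᵢ = 21. Posterior is Gamma(27, 7); MAP = (27−1)/7 = 26/7 ≈ 3.71429.
MLE = x̄ = 21/4 ≈ 5.25000.
Difference = 26/7 − 21/4 = -43/28 ≈ -1.5357.

MAP − MLE = -1.5357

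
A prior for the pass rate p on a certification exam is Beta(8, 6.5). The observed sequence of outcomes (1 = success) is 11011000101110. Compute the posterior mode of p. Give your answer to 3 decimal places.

p̂_MAP = 0.566

Prior: Beta(8, 6.5).
Data: 8 successes in 14 trials (from the sequence). The binomial likelihood contributes p^8(1−p)^6, so the posterior is Beta(8+8, 6.5+6) = Beta(16, 12.5).
For Beta(a, b) with a, b > 1 the mode is (a−1)/(a+b−2) = 15/26.5 ≈ 0.566.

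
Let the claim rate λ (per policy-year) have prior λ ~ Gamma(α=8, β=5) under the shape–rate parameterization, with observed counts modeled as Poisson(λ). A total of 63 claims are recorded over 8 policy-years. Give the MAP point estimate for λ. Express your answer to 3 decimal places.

Σxᵢ = 63, n = 8.
Posterior ∝ λ^7e^(−5λ) · λ^63e^(−8λ) = λ^70e^(−13λ), i.e. Gamma(shape=71, rate=13).
The mode of a Gamma(a, b) with a ≥ 1 (shape–rate) is (a−1)/b = 70/13 ≈ 5.385.

λ̂_MAP = 5.385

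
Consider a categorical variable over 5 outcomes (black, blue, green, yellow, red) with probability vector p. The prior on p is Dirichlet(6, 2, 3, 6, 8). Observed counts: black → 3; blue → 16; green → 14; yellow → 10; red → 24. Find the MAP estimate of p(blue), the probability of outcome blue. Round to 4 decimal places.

The posterior is Dirichlet(αᵢ + nᵢ) = Dirichlet(9, 18, 17, 16, 32).
For a Dirichlet(a₁,…,a_K) with all aᵢ > 1, the mode has j-th component (aⱼ − 1)/(Σaᵢ − K).
Here Σaᵢ = 92 and K = 5, so p(blue) = (18 − 1)/(92 − 5) = 17/87 ≈ 0.1954.

MAP estimate of p(blue) = 0.1954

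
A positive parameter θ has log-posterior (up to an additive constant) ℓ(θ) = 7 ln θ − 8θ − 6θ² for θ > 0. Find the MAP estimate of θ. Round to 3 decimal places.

θ̂_MAP = 0.500

ℓ'(θ) = 7/θ − 8 − 12θ. Setting this to zero and multiplying by θ: 12θ² + 8θ − 7 = 0.
θ = (−8 + √(8² + 4·12·7)) / (2·12) = (−8 + √400) / 24 = (−8 + 20)/24 = 1/2.
ℓ''(θ) = −7/θ² − 12 < 0, confirming a maximum.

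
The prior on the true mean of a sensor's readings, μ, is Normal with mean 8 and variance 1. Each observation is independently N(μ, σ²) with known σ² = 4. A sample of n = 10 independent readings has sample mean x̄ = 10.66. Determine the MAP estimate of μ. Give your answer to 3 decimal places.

μ̂_MAP = 9.900

n = 10, x̄ = 10.66.
For a Normal prior and Normal likelihood with known variance, the posterior is Normal; its mode equals its mean, the precision-weighted average.
Prior precision 1/σ₀² = 1/1 = 1; data precision n/σ² = 10/4 = 2.5.
μ̂ = (1·8 + 2.5·10.66) / (1 + 2.5) = 34.65/3.5 = 9.900.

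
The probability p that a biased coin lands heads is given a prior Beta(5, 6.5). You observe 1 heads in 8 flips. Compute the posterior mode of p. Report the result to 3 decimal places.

p̂_MAP = 0.286

Prior: Beta(5, 6.5).
Data: 1 success in 8 trials. The binomial likelihood contributes p(1−p)^7, so the posterior is Beta(5+1, 6.5+7) = Beta(6, 13.5).
For Beta(a, b) with a, b > 1 the mode is (a−1)/(a+b−2) = 5/17.5 ≈ 0.286.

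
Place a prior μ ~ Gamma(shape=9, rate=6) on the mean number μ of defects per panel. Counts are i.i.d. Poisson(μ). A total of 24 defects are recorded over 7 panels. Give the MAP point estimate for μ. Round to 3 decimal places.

μ̂_MAP = 2.462

Σxᵢ = 24, n = 7.
Posterior ∝ μ^8e^(−6μ) · μ^24e^(−7μ) = μ^32e^(−13μ), i.e. Gamma(shape=33, rate=13).
The mode of a Gamma(a, b) with a ≥ 1 (shape–rate) is (a−1)/b = 32/13 ≈ 2.462.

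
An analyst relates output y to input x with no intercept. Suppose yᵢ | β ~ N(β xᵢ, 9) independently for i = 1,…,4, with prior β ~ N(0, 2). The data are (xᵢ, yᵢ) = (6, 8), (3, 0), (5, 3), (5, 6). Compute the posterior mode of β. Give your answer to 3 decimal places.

log p(β | y) = −Σ(yᵢ − βxᵢ)²/(2·9) − β²/(2·2) + const.
Setting the derivative to zero: Σxᵢ(yᵢ − βxᵢ)/9 − β/2 = 0, so β = Σxᵢyᵢ / (Σxᵢ² + σ²/τ²).
Σxᵢyᵢ = 6·8 + 3·0 + 5·3 + 5·6 = 93; Σxᵢ² = 95; σ²/τ² = 4.5.
β̂_MAP = 93 / (95 + 4.5) = 93/99.5 ≈ 0.935.

β̂_MAP = 0.935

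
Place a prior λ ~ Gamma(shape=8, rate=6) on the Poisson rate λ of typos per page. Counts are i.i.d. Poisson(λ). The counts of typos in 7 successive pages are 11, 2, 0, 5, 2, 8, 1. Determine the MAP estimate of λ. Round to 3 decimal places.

Σxᵢ = 11+2+0+5+2+8+1 = 29, with n = 7.
Posterior ∝ λ^7e^(−6λ) · λ^29e^(−7λ) = λ^36e^(−13λ), i.e. Gamma(shape=37, rate=13).
The mode of a Gamma(a, b) with a ≥ 1 (shape–rate) is (a−1)/b = 36/13 ≈ 2.769.

λ̂_MAP = 2.769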